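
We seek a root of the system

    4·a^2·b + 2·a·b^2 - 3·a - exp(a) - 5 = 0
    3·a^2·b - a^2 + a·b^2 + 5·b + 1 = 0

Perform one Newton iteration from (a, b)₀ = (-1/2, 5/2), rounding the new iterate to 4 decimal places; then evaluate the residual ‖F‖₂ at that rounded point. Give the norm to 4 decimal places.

169.3002

At (-1/2, 5/2): F = (-7.856531, 12.0000).
Jacobian J = [[8·a·b + 2·b^2 - exp(a) - 3, 4·a^2 + 4·a·b], [6·a·b - 2·a + b^2, 3·a^2 + 2·a·b + 5]].
At the point, J = [[-1.106531, -4.0000], [-0.2500, 3.2500]] (det J = -4.596225).
Solving J·Δ = −F gives Δ = (4.8880, -3.3163).
Then the next iterate is (a, b)₁ = (4.3880, -0.8163).
Re-evaluating at (4.3880, -0.8163): F = (-155.665387, -66.564572), so ‖F‖₂ = 169.3002.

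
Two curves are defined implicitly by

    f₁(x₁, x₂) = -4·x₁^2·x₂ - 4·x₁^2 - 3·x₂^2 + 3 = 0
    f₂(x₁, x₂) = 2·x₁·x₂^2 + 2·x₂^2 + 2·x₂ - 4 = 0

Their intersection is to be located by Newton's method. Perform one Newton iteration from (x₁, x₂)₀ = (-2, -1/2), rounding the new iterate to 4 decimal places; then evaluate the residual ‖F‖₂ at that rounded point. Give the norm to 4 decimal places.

At (-2, -1/2): F = (-5.7500, -5.5000).
Jacobian J = [[-8·x₁·x₂ - 8·x₁, -4·x₁^2 - 6·x₂], [2·x₂^2, 4·x₁·x₂ + 4·x₂ + 2]].
At the point, J = [[8.0000, -13.0000], [0.5000, 4.0000]] (det J = 38.5000).
Solving J·Δ = −F gives Δ = (2.4545, 1.0682).
Then the next iterate is (x₁, x₂)₁ = (0.4545, 0.5682).
Re-evaluating at (0.4545, 0.5682): F = (0.735672, -1.924426), so ‖F‖₂ = 2.0602.

2.0602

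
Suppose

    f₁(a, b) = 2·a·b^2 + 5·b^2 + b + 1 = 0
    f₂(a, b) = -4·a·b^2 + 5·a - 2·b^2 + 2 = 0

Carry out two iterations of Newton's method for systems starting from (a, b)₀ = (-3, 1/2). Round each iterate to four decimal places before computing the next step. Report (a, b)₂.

At (-3, 1/2): F = (1.2500, -10.5000).
Jacobian J = [[2·b^2, 4·a·b + 10·b + 1], [-4·b^2 + 5, -8·a·b - 4·b]].
At the point, J = [[0.5000, 0.0000], [4.0000, 10.0000]] (det J = 5.0000).
Solving J·Δ = −F gives Δ = (-2.5000, 2.0500).
Then the next iterate is (a, b)₁ = (-5.5000, 2.5500).
Round to (-5.5000, 2.5500) and repeat: F = (-35.4650, 104.5500), J = [[13.0050, -29.6000], [-21.0100, 102.0000]].
Δ = (0.7419, -0.8722), so (a, b)₂ = (-4.7581, 1.6778).

(-4.7581, 1.6778)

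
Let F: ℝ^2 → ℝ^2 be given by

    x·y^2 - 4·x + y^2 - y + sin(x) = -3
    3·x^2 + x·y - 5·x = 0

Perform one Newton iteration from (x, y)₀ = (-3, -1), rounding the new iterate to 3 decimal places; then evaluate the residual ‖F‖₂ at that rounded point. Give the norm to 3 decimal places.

13.351

At (-3, -1): F = (13.85888, 45.000).
Jacobian J = [[y^2 + cos(x) - 4, 2·x·y + 2·y - 1], [6·x + y - 5, x]].
At the point, J = [[-3.98999, 3.000], [-24.000, -3.000]] (det J = 83.96998).
Solving J·Δ = −F gives Δ = (2.103, -1.823).
Then the next iterate is (x, y)₁ = (-0.897, -2.823).
Re-evaluating at (-0.897, -2.823): F = (9.45038, 9.43106), so ‖F‖₂ = 13.351.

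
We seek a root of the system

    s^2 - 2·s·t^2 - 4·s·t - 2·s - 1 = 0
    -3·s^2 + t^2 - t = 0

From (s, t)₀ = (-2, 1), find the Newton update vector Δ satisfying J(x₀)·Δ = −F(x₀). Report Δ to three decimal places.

At (-2, 1): F = (19.000, -12.000).
Jacobian J = [[2·s - 2·t^2 - 4·t - 2, -4·s·t - 4·s], [-6·s, 2·t - 1]].
At the point, J = [[-12.000, 16.000], [12.000, 1.000]] (det J = -204.000).
Solving J·Δ = −F gives Δ = (1.034, -0.412).

(1.034, -0.412)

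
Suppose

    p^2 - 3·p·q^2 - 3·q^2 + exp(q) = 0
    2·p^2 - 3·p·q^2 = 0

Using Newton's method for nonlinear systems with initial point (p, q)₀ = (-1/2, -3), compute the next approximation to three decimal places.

(-0.485, -1.494)

At (-1/2, -3): F = (-13.20021, 14.000).
Jacobian J = [[2·p - 3·q^2, -6·p·q - 6·q + exp(q)], [4·p - 3·q^2, -6·p·q]].
At the point, J = [[-28.000, 9.04979], [-29.000, -9.000]] (det J = 514.44382).
Solving J·Δ = −F gives Δ = (0.015, 1.506).
Then the next iterate is (p, q)₁ = (-0.485, -1.494).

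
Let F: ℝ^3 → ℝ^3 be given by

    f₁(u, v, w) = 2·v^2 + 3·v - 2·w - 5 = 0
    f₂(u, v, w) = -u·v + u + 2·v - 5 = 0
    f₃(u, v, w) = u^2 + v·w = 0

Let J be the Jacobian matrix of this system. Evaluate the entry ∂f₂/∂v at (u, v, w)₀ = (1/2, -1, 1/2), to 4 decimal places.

∂f₂/∂v = -u + 2.
At (1/2, -1, 1/2) this is 1.5000.

1.5000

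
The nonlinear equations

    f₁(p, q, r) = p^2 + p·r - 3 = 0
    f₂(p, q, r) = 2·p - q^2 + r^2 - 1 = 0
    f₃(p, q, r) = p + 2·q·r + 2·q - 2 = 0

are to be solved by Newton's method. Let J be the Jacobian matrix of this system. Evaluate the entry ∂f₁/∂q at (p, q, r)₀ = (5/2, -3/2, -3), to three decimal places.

∂f₁/∂q = 0.
At (5/2, -3/2, -3) this is 0.000.

0.000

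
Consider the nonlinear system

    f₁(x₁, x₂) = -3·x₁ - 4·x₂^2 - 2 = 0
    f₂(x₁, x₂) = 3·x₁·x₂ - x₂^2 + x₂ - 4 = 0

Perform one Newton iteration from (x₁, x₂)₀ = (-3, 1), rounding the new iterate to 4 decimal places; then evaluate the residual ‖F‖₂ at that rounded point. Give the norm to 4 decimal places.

4.6126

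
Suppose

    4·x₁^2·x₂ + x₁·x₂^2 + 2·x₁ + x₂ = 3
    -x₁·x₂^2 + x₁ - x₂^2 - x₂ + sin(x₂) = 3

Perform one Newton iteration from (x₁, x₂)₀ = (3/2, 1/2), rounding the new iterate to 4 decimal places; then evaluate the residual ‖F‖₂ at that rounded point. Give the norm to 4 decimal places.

2.7369

At (3/2, 1/2): F = (5.3750, -2.145574).
Jacobian J = [[8·x₁·x₂ + x₂^2 + 2, 4·x₁^2 + 2·x₁·x₂ + 1], [-x₂^2 + 1, -2·x₁·x₂ - 2·x₂ + cos(x₂) - 1]].
At the point, J = [[8.2500, 11.5000], [0.7500, -2.622417]] (det J = -30.259944).
Solving J·Δ = −F gives Δ = (0.3496, -0.7182).
Then the next iterate is (x₁, x₂)₁ = (1.8496, -0.2182).
Re-evaluating at (1.8496, -0.2182): F = (-2.416805, -1.284346), so ‖F‖₂ = 2.7369.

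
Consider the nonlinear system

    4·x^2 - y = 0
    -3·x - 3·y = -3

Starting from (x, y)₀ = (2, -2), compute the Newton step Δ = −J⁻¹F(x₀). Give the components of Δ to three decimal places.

At (2, -2): F = (18.000, 3.000).
Jacobian J = [[8·x, -1], [-3, -3]].
At the point, J = [[16.000, -1.000], [-3.000, -3.000]] (det J = -51.000).
Solving J·Δ = −F gives Δ = (-1.000, 2.000).

(-1.000, 2.000)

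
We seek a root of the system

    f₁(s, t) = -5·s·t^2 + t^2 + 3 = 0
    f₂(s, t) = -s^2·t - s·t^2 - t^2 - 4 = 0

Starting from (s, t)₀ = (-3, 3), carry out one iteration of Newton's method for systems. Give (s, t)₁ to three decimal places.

At (-3, 3): F = (147.000, -13.000).
Jacobian J = [[-5·t^2, -10·s·t + 2·t], [-2·s·t - t^2, -s^2 - 2·s·t - 2·t]].
At the point, J = [[-45.000, 96.000], [9.000, 3.000]] (det J = -999.000).
Solving J·Δ = −F gives Δ = (1.691, -0.739).
Then the next iterate is (s, t)₁ = (-1.309, 2.261).

(-1.309, 2.261)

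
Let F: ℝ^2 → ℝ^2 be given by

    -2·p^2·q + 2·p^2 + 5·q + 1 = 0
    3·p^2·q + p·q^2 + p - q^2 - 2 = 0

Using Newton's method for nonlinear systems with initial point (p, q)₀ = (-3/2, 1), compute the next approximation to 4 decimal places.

(-4.3929, -11.0000)

At (-3/2, 1): F = (6.0000, 0.7500).
Jacobian J = [[-4·p·q + 4·p, -2·p^2 + 5], [6·p·q + q^2 + 1, 3·p^2 + 2·p·q - 2·q]].
At the point, J = [[0.0000, 0.5000], [-7.0000, 1.7500]] (det J = 3.5000).
Solving J·Δ = −F gives Δ = (-2.8929, -12.0000).
Then the next iterate is (p, q)₁ = (-4.3929, -11.0000).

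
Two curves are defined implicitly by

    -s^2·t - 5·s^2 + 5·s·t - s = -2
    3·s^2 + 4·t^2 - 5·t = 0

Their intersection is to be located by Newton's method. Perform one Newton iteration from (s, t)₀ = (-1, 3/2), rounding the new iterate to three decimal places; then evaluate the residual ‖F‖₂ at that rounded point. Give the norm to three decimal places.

At (-1, 3/2): F = (-11.000, 4.500).
Jacobian J = [[-2·s·t - 10·s + 5·t - 1, -s^2 + 5·s], [6·s, 8·t - 5]].
At the point, J = [[19.500, -6.000], [-6.000, 7.000]] (det J = 100.500).
Solving J·Δ = −F gives Δ = (0.498, -0.216).
Then the next iterate is (s, t)₁ = (-0.502, 1.284).
Re-evaluating at (-0.502, 1.284): F = (-2.30443, 0.93064), so ‖F‖₂ = 2.485.

2.485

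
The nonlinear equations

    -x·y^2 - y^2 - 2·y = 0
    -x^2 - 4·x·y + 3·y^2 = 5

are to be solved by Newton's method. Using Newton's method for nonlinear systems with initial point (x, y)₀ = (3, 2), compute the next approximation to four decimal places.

(1.1429, 1.3016)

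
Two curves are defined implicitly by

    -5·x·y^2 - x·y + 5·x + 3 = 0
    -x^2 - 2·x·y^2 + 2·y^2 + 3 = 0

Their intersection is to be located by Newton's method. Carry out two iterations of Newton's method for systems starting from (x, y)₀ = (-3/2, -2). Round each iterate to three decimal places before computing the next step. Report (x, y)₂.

At (-3/2, -2): F = (22.500, 20.750).
Jacobian J = [[-5·y^2 - y + 5, -10·x·y - x], [-2·x - 2·y^2, -4·x·y + 4·y]].
At the point, J = [[-13.000, -28.500], [-5.000, -20.000]] (det J = 117.500).
Solving J·Δ = −F gives Δ = (-1.203, 1.338).
Then the next iterate is (x, y)₁ = (-2.703, -0.662).
Round to (-2.703, -0.662) and repeat: F = (-6.38152, -1.06057), J = [[3.47078, -15.19086], [4.52951, -9.80554]].
Δ = (-1.336, -0.725), so (x, y)₂ = (-4.039, -1.387).

(-4.039, -1.387)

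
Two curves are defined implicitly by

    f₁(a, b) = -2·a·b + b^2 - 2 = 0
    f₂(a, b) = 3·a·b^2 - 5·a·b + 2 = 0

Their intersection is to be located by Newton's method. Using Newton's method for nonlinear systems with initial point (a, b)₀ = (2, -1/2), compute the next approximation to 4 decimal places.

(-152.0000, -31.2500)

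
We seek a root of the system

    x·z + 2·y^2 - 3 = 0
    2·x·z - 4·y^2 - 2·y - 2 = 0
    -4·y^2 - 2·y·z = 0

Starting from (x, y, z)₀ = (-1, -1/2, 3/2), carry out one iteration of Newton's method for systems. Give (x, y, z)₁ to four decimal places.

(1.0000, -1.0000, 1.5000)

At (-1, -1/2, 3/2): F = (-4.0000, -5.0000, 0.5000).
Jacobian J = [[z, 4·y, x], [2·z, -8·y - 2, 2·x], [0, -8·y - 2·z, -2·y]].
At the point, J = [[1.5000, -2.0000, -1.0000], [3.0000, 2.0000, -2.0000], [0.0000, 1.0000, 1.0000]] (det J = 9.0000).
Solving J·Δ = −F gives Δ = (2.0000, -0.5000, 0.0000).
Then the next iterate is (x, y, z)₁ = (1.0000, -1.0000, 1.5000).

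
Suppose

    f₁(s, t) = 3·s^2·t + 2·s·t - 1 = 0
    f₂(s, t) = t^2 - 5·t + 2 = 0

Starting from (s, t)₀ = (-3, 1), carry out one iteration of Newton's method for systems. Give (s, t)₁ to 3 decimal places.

(-2.625, 0.333)

At (-3, 1): F = (20.000, -2.000).
Jacobian J = [[6·s·t + 2·t, 3·s^2 + 2·s], [0, 2·t - 5]].
At the point, J = [[-16.000, 21.000], [0.000, -3.000]] (det J = 48.000).
Solving J·Δ = −F gives Δ = (0.375, -0.667).
Then the next iterate is (s, t)₁ = (-2.625, 0.333).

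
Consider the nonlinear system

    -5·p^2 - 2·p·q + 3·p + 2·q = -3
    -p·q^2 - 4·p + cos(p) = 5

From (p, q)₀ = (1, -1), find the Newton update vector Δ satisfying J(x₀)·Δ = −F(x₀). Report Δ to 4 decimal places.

At (1, -1): F = (1.0000, -9.459698).
Jacobian J = [[-10·p - 2·q + 3, -2·p + 2], [-q^2 - sin(p) - 4, -2·p·q]].
At the point, J = [[-5.0000, 0.0000], [-5.841471, 2.0000]] (det J = -10.0000).
Solving J·Δ = −F gives Δ = (0.2000, 5.3140).

(0.2000, 5.3140)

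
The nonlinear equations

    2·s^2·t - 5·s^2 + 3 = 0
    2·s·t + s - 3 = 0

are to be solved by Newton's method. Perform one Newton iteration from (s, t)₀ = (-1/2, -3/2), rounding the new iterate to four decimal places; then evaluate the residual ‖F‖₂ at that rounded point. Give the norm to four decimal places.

0.0000

At (-1/2, -3/2): F = (1.0000, -2.0000).
Jacobian J = [[4·s·t - 10·s, 2·s^2], [2·t + 1, 2·s]].
At the point, J = [[8.0000, 0.5000], [-2.0000, -1.0000]] (det J = -7.0000).
Solving J·Δ = −F gives Δ = (0.0000, -2.0000).
Then the next iterate is (s, t)₁ = (-0.5000, -3.5000).
Re-evaluating at (-0.5000, -3.5000): F = (0.0000, 0.0000), so ‖F‖₂ = 0.0000.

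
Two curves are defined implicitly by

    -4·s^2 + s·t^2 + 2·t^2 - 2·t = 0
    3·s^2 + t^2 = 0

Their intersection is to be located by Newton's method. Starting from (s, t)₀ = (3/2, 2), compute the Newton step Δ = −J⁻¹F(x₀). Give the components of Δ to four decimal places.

(-0.8929, -0.6786)

At (3/2, 2): F = (1.0000, 10.7500).
Jacobian J = [[-8·s + t^2, 2·s·t + 4·t - 2], [6·s, 2·t]].
At the point, J = [[-8.0000, 12.0000], [9.0000, 4.0000]] (det J = -140.0000).
Solving J·Δ = −F gives Δ = (-0.8929, -0.6786).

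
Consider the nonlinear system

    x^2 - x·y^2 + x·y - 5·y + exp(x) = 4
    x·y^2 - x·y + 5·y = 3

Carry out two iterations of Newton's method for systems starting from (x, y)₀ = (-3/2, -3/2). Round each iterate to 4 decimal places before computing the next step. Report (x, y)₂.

(-2.6731, 0.4651)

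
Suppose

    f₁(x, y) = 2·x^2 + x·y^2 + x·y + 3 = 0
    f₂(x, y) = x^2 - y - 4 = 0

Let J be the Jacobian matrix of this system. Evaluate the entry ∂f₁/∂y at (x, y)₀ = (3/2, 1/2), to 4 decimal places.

3.0000

∂f₁/∂y = 2·x·y + x.
At (3/2, 1/2) this is 3.0000.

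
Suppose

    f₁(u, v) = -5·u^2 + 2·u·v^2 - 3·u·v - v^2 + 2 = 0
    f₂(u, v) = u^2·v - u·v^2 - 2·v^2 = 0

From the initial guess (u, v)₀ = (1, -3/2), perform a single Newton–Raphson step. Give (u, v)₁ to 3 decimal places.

(0.711, -0.827)

At (1, -3/2): F = (3.750, -8.250).
Jacobian J = [[-10·u + 2·v^2 - 3·v, 4·u·v - 3·u - 2·v], [2·u·v - v^2, u^2 - 2·u·v - 4·v]].
At the point, J = [[-1.000, -6.000], [-5.250, 10.000]] (det J = -41.500).
Solving J·Δ = −F gives Δ = (-0.289, 0.673).
Then the next iterate is (u, v)₁ = (0.711, -0.827).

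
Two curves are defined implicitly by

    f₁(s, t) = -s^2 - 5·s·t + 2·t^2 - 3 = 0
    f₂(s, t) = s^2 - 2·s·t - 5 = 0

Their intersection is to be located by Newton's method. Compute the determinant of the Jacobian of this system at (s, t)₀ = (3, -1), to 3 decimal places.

J = [[-2·s - 5·t, -5·s + 4·t], [2·s - 2·t, -2·s]].
At the point, J = [[-1.000, -19.000], [8.000, -6.000]].
det J = 158.000.

158.000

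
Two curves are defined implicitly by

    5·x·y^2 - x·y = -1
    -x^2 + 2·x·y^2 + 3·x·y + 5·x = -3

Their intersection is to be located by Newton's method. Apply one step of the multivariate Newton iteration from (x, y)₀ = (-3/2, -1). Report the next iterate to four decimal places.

(-0.7993, -0.7700)

At (-3/2, -1): F = (-8.0000, -5.2500).
Jacobian J = [[5·y^2 - y, 10·x·y - x], [-2·x + 2·y^2 + 3·y + 5, 4·x·y + 3·x]].
At the point, J = [[6.0000, 16.5000], [7.0000, 1.5000]] (det J = -106.5000).
Solving J·Δ = −F gives Δ = (0.7007, 0.2300).
Then the next iterate is (x, y)₁ = (-0.7993, -0.7700).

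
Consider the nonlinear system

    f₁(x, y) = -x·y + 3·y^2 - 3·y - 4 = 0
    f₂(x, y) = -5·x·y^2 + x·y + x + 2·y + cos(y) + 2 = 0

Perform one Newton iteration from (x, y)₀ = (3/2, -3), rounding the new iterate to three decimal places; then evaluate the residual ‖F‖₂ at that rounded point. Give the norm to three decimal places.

At (3/2, -3): F = (36.500, -75.48999).
Jacobian J = [[-y, -x + 6·y - 3], [-5·y^2 + y + 1, -10·x·y + x - sin(y) + 2]].
At the point, J = [[3.000, -22.500], [-47.000, 48.64112]] (det J = -911.57664).
Solving J·Δ = −F gives Δ = (0.084, 1.633).
Then the next iterate is (x, y)₁ = (1.584, -1.367).
Re-evaluating at (1.584, -1.367): F = (7.87240, -15.91296), so ‖F‖₂ = 17.754.

17.754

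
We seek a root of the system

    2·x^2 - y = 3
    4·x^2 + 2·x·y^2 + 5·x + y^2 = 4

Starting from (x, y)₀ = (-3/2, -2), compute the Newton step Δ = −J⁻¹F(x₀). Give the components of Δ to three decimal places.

(0.372, 1.266)

At (-3/2, -2): F = (3.500, -10.500).
Jacobian J = [[4·x, -1], [8·x + 2·y^2 + 5, 4·x·y + 2·y]].
At the point, J = [[-6.000, -1.000], [1.000, 8.000]] (det J = -47.000).
Solving J·Δ = −F gives Δ = (0.372, 1.266).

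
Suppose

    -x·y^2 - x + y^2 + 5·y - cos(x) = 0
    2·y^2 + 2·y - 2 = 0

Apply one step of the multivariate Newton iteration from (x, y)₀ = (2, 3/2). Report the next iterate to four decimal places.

(2.9788, 0.8125)

At (2, 3/2): F = (3.666147, 5.5000).
Jacobian J = [[-y^2 + sin(x) - 1, -2·x·y + 2·y + 5], [0, 4·y + 2]].
At the point, J = [[-2.340703, 2.0000], [0.0000, 8.0000]] (det J = -18.725621).
Solving J·Δ = −F gives Δ = (0.9788, -0.6875).
Then the next iterate is (x, y)₁ = (2.9788, 0.8125).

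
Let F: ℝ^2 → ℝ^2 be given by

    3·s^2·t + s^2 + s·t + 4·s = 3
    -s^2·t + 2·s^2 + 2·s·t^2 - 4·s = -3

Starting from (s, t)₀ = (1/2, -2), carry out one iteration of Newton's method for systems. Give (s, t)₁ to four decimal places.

(-1.7955, -4.9091)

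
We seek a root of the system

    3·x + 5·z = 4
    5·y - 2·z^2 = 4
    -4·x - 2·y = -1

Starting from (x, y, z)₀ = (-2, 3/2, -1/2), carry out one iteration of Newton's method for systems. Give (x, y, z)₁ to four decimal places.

At (-2, 3/2, -1/2): F = (-12.5000, 3.0000, 6.0000).
Jacobian J = [[3, 0, 5], [0, 5, -4·z], [-4, -2, 0]].
At the point, J = [[3.0000, 0.0000, 5.0000], [0.0000, 5.0000, 2.0000], [-4.0000, -2.0000, 0.0000]] (det J = 112.0000).
Solving J·Δ = −F gives Δ = (2.0536, -1.1071, 1.2679).
Then the next iterate is (x, y, z)₁ = (0.0536, 0.3929, 0.7679).

(0.0536, 0.3929, 0.7679)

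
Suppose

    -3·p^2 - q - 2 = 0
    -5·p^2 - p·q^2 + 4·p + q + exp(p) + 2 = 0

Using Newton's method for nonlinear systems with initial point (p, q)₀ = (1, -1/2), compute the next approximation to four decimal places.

(0.6117, -2.6699)

At (1, -1/2): F = (-4.5000, 2.968282).
Jacobian J = [[-6·p, -1], [-10·p - q^2 + exp(p) + 4, -2·p·q + 1]].
At the point, J = [[-6.0000, -1.0000], [-3.531718, 2.0000]] (det J = -15.531718).
Solving J·Δ = −F gives Δ = (-0.3883, -2.1699).
Then the next iterate is (p, q)₁ = (0.6117, -2.6699).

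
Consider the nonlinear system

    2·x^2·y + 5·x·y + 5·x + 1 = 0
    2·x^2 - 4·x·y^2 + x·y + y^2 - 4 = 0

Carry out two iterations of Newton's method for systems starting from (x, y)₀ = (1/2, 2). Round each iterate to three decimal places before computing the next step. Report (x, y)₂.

(-0.075, 1.848)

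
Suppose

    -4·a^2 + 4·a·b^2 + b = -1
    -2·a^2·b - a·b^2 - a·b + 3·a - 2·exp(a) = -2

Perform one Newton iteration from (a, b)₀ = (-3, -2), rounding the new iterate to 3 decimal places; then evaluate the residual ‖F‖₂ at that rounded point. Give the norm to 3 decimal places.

5884.742

At (-3, -2): F = (-85.000, 34.90043).
Jacobian J = [[-8·a + 4·b^2, 8·a·b + 1], [-4·a·b - b^2 - b - 2·exp(a) + 3, -2·a^2 - 2·a·b - a]].
At the point, J = [[40.000, 49.000], [-23.09957, -27.000]] (det J = 51.87913).
Solving J·Δ = −F gives Δ = (-11.274, 10.938).
Then the next iterate is (a, b)₁ = (-14.274, 8.938).
Re-evaluating at (-14.274, 8.938): F = (-5366.32665, -2415.10463), so ‖F‖₂ = 5884.742.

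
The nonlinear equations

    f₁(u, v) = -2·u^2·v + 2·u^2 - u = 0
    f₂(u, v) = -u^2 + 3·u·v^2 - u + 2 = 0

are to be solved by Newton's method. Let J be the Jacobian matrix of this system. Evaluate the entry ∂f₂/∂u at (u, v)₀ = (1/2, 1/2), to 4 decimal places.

-1.2500

∂f₂/∂u = -2·u + 3·v^2 - 1.
At (1/2, 1/2) this is -1.2500.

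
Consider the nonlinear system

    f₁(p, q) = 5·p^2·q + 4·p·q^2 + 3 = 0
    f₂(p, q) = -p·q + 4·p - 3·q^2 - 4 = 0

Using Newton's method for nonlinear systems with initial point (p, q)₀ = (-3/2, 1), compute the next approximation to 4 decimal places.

At (-3/2, 1): F = (8.2500, -11.5000).
Jacobian J = [[10·p·q + 4·q^2, 5·p^2 + 8·p·q], [-q + 4, -p - 6·q]].
At the point, J = [[-11.0000, -0.7500], [3.0000, -4.5000]] (det J = 51.7500).
Solving J·Δ = −F gives Δ = (0.8841, -1.9662).
Then the next iterate is (p, q)₁ = (-0.6159, -0.9662).

(-0.6159, -0.9662)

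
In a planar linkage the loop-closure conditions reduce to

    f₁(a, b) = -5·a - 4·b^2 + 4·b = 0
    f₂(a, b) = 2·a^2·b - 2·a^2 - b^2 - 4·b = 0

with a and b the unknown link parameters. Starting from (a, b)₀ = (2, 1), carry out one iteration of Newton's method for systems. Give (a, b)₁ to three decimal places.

(-2.000, 3.500)

At (2, 1): F = (-10.000, -5.000).
Jacobian J = [[-5, -8·b + 4], [4·a·b - 4·a, 2·a^2 - 2·b - 4]].
At the point, J = [[-5.000, -4.000], [0.000, 2.000]] (det J = -10.000).
Solving J·Δ = −F gives Δ = (-4.000, 2.500).
Then the next iterate is (a, b)₁ = (-2.000, 3.500).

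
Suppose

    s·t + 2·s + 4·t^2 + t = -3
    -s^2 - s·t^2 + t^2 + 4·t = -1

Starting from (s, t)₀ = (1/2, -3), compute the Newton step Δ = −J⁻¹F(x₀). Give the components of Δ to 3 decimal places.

At (1/2, -3): F = (35.500, -6.750).
Jacobian J = [[t + 2, s + 8·t + 1], [-2·s - t^2, -2·s·t + 2·t + 4]].
At the point, J = [[-1.000, -22.500], [-10.000, 1.000]] (det J = -226.000).
Solving J·Δ = −F gives Δ = (-0.515, 1.601).

(-0.515, 1.601)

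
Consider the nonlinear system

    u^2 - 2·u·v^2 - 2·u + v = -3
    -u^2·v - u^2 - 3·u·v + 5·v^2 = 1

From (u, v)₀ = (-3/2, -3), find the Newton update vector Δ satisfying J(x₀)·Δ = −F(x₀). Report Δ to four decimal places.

(0.4352, 1.3083)

At (-3/2, -3): F = (32.2500, 35.0000).
Jacobian J = [[2·u - 2·v^2 - 2, -4·u·v + 1], [-2·u·v - 2·u - 3·v, -u^2 - 3·u + 10·v]].
At the point, J = [[-23.0000, -17.0000], [3.0000, -27.7500]] (det J = 689.2500).
Solving J·Δ = −F gives Δ = (0.4352, 1.3083).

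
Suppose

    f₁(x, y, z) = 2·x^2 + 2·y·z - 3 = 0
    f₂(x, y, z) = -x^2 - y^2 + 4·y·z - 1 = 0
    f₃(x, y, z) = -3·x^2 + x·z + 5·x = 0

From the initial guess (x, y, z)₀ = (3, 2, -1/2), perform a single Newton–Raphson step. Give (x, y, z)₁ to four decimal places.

At (3, 2, -1/2): F = (13.0000, -18.0000, -13.5000).
Jacobian J = [[4·x, 2·z, 2·y], [-2·x, -2·y + 4·z, 4·y], [-6·x + z + 5, 0, x]].
At the point, J = [[12.0000, -1.0000, 4.0000], [-6.0000, -6.0000, 8.0000], [-13.5000, 0.0000, 3.0000]] (det J = -450.0000).
Solving J·Δ = −F gives Δ = (-1.1200, -2.6000, -0.5400).
Then the next iterate is (x, y, z)₁ = (1.8800, -0.6000, -1.0400).

(1.8800, -0.6000, -1.0400)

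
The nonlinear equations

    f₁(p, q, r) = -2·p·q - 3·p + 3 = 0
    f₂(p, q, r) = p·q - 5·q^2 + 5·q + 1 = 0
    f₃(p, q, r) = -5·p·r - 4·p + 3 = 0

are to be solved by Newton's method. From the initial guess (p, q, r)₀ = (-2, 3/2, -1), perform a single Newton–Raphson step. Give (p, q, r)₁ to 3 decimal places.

At (-2, 3/2, -1): F = (15.000, -5.750, 1.000).
Jacobian J = [[-2·q - 3, -2·p, 0], [q, p - 10·q + 5, 0], [-5·r - 4, 0, -5·p]].
At the point, J = [[-6.000, 4.000, 0.000], [1.500, -12.000, 0.000], [1.000, 0.000, 10.000]] (det J = 660.000).
Solving J·Δ = −F gives Δ = (2.379, -0.182, -0.338).
Then the next iterate is (p, q, r)₁ = (0.379, 1.318, -1.338).

(0.379, 1.318, -1.338)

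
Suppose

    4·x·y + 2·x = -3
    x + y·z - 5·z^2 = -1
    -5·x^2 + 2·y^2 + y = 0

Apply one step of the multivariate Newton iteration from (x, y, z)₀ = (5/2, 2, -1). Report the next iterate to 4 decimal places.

At (5/2, 2, -1): F = (28.0000, -3.5000, -21.2500).
Jacobian J = [[4·y + 2, 4·x, 0], [1, z, y - 10·z], [-10·x, 4·y + 1, 0]].
At the point, J = [[10.0000, 10.0000, 0.0000], [1.0000, -1.0000, 12.0000], [-25.0000, 9.0000, 0.0000]] (det J = -4080.0000).
Solving J·Δ = −F gives Δ = (-1.3662, -1.4338, 0.2860).
Then the next iterate is (x, y, z)₁ = (1.1338, 0.5662, -0.7140).

(1.1338, 0.5662, -0.7140)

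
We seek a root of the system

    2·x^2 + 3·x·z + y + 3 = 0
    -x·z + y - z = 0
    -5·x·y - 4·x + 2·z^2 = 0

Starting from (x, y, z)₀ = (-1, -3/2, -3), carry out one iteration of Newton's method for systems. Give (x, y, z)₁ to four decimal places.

(-0.3524, -1.9429, -1.7873)

At (-1, -3/2, -3): F = (12.5000, -1.5000, 14.5000).
Jacobian J = [[4·x + 3·z, 1, 3·x], [-z, 1, -x - 1], [-5·y - 4, -5·x, 4·z]].
At the point, J = [[-13.0000, 1.0000, -3.0000], [3.0000, 1.0000, 0.0000], [3.5000, 5.0000, -12.0000]] (det J = 157.5000).
Solving J·Δ = −F gives Δ = (0.6476, -0.4429, 1.2127).
Then the next iterate is (x, y, z)₁ = (-0.3524, -1.9429, -1.7873).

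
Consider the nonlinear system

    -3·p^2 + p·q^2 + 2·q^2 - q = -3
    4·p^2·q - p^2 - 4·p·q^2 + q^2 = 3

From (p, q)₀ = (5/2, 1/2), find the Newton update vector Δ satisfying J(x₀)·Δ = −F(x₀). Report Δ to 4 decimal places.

(-0.9820, 0.1830)

At (5/2, 1/2): F = (-15.1250, 1.0000).
Jacobian J = [[-6·p + q^2, 2·p·q + 4·q - 1], [8·p·q - 2·p - 4·q^2, 4·p^2 - 8·p·q + 2·q]].
At the point, J = [[-14.7500, 3.5000], [4.0000, 16.0000]] (det J = -250.0000).
Solving J·Δ = −F gives Δ = (-0.9820, 0.1830).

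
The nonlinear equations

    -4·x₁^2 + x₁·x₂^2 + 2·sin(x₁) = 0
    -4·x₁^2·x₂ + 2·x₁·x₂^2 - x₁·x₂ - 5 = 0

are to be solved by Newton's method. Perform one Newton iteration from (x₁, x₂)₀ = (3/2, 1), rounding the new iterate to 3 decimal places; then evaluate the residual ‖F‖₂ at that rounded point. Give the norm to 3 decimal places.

5.296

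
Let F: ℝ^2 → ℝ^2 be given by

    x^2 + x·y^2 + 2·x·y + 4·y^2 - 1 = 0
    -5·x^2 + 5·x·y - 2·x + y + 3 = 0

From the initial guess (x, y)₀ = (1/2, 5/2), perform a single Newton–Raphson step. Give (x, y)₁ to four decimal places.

(-0.8741, 1.9450)

At (1/2, 5/2): F = (29.8750, 9.5000).
Jacobian J = [[2·x + y^2 + 2·y, 2·x·y + 2·x + 8·y], [-10·x + 5·y - 2, 5·x + 1]].
At the point, J = [[12.2500, 23.5000], [5.5000, 3.5000]] (det J = -86.3750).
Solving J·Δ = −F gives Δ = (-1.3741, -0.5550).
Then the next iterate is (x, y)₁ = (-0.8741, 1.9450).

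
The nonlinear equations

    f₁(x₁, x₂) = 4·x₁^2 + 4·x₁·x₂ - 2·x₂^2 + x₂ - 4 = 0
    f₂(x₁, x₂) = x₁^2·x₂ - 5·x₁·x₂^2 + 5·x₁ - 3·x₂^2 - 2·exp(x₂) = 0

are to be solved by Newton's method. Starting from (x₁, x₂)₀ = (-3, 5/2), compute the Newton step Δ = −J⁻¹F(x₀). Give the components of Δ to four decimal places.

At (-3, 5/2): F = (-8.0000, 58.135012).
Jacobian J = [[8·x₁ + 4·x₂, 4·x₁ - 4·x₂ + 1], [2·x₁·x₂ - 5·x₂^2 + 5, x₁^2 - 10·x₁·x₂ - 6·x₂ - 2·exp(x₂)]].
At the point, J = [[-14.0000, -21.0000], [-41.2500, 44.635012]] (det J = -1491.140169).
Solving J·Δ = −F gives Δ = (0.5793, -0.7671).

(0.5793, -0.7671)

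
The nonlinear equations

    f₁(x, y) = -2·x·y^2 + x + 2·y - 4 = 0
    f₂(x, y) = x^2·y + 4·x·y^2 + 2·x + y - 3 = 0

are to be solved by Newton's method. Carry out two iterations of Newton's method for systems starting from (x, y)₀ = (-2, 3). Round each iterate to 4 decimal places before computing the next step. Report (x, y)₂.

(-0.5573, 0.9198)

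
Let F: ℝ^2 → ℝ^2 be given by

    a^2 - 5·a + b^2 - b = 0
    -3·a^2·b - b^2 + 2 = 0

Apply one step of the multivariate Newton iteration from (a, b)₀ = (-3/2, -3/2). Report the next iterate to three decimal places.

At (-3/2, -3/2): F = (13.500, 9.875).
Jacobian J = [[2·a - 5, 2·b - 1], [-6·a·b, -3·a^2 - 2·b]].
At the point, J = [[-8.000, -4.000], [-13.500, -3.750]] (det J = -24.000).
Solving J·Δ = −F gives Δ = (-0.464, 4.302).
Then the next iterate is (a, b)₁ = (-1.964, 2.802).

(-1.964, 2.802)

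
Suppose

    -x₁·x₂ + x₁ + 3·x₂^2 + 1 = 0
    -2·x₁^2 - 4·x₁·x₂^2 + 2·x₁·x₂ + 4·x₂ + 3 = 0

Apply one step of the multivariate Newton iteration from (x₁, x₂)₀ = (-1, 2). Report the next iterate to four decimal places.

(-0.7558, 0.9419)

At (-1, 2): F = (14.0000, 21.0000).
Jacobian J = [[-x₂ + 1, -x₁ + 6·x₂], [-4·x₁ - 4·x₂^2 + 2·x₂, -8·x₁·x₂ + 2·x₁ + 4]].
At the point, J = [[-1.0000, 13.0000], [-8.0000, 18.0000]] (det J = 86.0000).
Solving J·Δ = −F gives Δ = (0.2442, -1.0581).
Then the next iterate is (x₁, x₂)₁ = (-0.7558, 0.9419).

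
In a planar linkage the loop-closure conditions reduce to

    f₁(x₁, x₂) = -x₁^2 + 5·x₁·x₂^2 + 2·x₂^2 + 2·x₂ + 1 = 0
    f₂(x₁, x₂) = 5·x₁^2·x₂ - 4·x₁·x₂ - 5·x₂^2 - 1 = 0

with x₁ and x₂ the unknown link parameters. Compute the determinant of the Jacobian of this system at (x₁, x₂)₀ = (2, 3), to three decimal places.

-4290.000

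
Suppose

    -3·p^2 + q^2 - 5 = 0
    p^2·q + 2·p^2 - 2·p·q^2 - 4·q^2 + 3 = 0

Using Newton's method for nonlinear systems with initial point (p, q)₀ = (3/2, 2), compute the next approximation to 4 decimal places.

(0.2784, 1.1889)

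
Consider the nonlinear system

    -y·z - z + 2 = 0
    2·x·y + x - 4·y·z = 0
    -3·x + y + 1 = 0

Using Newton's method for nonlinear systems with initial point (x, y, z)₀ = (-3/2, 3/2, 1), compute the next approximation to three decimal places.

At (-3/2, 3/2, 1): F = (-0.500, -12.000, 7.000).
Jacobian J = [[0, -z, -y - 1], [2·y + 1, 2·x - 4·z, -4·y], [-3, 1, 0]].
At the point, J = [[0.000, -1.000, -2.500], [4.000, -7.000, -6.000], [-3.000, 1.000, 0.000]] (det J = 24.500).
Solving J·Δ = −F gives Δ = (2.184, -0.449, -0.020).
Then the next iterate is (x, y, z)₁ = (0.684, 1.051, 0.980).

(0.684, 1.051, 0.980)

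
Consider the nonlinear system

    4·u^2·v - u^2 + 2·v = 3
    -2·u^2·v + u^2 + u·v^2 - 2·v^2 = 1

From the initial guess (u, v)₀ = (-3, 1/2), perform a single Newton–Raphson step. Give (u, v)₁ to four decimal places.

At (-3, 1/2): F = (7.0000, -2.2500).
Jacobian J = [[8·u·v - 2·u, 4·u^2 + 2], [-4·u·v + 2·u + v^2, -2·u^2 + 2·u·v - 4·v]].
At the point, J = [[-6.0000, 38.0000], [0.2500, -23.0000]] (det J = 128.5000).
Solving J·Δ = −F gives Δ = (0.5875, -0.0914).
Then the next iterate is (u, v)₁ = (-2.4125, 0.4086).

(-2.4125, 0.4086)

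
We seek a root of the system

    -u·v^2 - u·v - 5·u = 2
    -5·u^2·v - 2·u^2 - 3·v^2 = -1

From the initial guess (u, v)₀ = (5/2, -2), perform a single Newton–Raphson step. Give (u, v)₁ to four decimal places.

(3.0015, 1.0681)

At (5/2, -2): F = (-19.5000, 39.0000).
Jacobian J = [[-v^2 - v - 5, -2·u·v - u], [-10·u·v - 4·u, -5·u^2 - 6·v]].
At the point, J = [[-7.0000, 7.5000], [40.0000, -19.2500]] (det J = -165.2500).
Solving J·Δ = −F gives Δ = (0.5015, 3.0681).
Then the next iterate is (u, v)₁ = (3.0015, 1.0681).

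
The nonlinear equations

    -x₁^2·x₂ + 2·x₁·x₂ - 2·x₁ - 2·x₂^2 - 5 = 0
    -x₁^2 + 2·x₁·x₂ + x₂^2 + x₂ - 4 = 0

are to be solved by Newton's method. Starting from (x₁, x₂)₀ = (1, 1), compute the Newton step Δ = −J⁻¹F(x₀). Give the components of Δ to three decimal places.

At (1, 1): F = (-8.000, -1.000).
Jacobian J = [[-2·x₁·x₂ + 2·x₂ - 2, -x₁^2 + 2·x₁ - 4·x₂], [-2·x₁ + 2·x₂, 2·x₁ + 2·x₂ + 1]].
At the point, J = [[-2.000, -3.000], [0.000, 5.000]] (det J = -10.000).
Solving J·Δ = −F gives Δ = (-4.300, 0.200).

(-4.300, 0.200)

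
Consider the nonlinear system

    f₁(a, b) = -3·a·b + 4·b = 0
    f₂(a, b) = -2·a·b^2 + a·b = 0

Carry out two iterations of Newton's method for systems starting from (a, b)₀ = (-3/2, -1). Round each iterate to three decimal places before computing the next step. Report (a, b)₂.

At (-3/2, -1): F = (-8.500, 4.500).
Jacobian J = [[-3·b, -3·a + 4], [-2·b^2 + b, -4·a·b + a]].
At the point, J = [[3.000, 8.500], [-3.000, -7.500]] (det J = 3.000).
Solving J·Δ = −F gives Δ = (-8.500, 4.000).
Then the next iterate is (a, b)₁ = (-10.000, 3.000).
Round to (-10.000, 3.000) and repeat: F = (102.000, 150.000), J = [[-9.000, 34.000], [-15.000, 110.000]].
Δ = (12.750, 0.375), so (a, b)₂ = (2.750, 3.375).

(2.750, 3.375)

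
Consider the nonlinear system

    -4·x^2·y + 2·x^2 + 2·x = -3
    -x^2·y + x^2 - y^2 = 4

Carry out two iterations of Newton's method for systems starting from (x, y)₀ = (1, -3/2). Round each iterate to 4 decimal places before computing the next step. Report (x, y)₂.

(15.6626, 0.2496)

At (1, -3/2): F = (13.0000, -3.7500).
Jacobian J = [[-8·x·y + 4·x + 2, -4·x^2], [-2·x·y + 2·x, -x^2 - 2·y]].
At the point, J = [[18.0000, -4.0000], [5.0000, 2.0000]] (det J = 56.0000).
Solving J·Δ = −F gives Δ = (-0.1964, 2.3661).
Then the next iterate is (x, y)₁ = (0.8036, 0.8661).
Round to (0.8036, 0.8661) and repeat: F = (3.661530, -4.663660), J = [[-0.353584, -2.583092], [0.215204, -2.377973]].
Δ = (14.8590, -0.6165), so (x, y)₂ = (15.6626, 0.2496).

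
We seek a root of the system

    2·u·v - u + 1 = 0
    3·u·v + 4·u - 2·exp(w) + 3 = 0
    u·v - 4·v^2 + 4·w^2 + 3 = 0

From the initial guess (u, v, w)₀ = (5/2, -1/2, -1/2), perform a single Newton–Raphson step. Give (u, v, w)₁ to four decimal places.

(0.0470, -0.6812, -0.0503)

At (5/2, -1/2, -1/2): F = (-4.0000, 8.036939, 1.7500).
Jacobian J = [[2·v - 1, 2·u, 0], [3·v + 4, 3·u, -2·exp(w)], [v, u - 8·v, 8·w]].
At the point, J = [[-2.0000, 5.0000, 0.0000], [2.5000, 7.5000, -1.213061], [-0.5000, 6.5000, -4.0000]] (det J = 97.262856).
Solving J·Δ = −F gives Δ = (-2.4530, -0.1812, 0.4497).
Then the next iterate is (u, v, w)₁ = (0.0470, -0.6812, -0.0503).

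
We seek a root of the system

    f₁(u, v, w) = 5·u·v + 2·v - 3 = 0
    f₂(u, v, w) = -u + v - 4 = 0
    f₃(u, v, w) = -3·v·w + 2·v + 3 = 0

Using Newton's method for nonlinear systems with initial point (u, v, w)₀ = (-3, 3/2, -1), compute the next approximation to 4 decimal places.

At (-3, 3/2, -1): F = (-22.5000, 0.5000, 10.5000).
Jacobian J = [[5·v, 5·u + 2, 0], [-1, 1, 0], [0, -3·w + 2, -3·v]].
At the point, J = [[7.5000, -13.0000, 0.0000], [-1.0000, 1.0000, 0.0000], [0.0000, 5.0000, -4.5000]] (det J = 24.7500).
Solving J·Δ = −F gives Δ = (-2.9091, -3.4091, -1.4545).
Then the next iterate is (u, v, w)₁ = (-5.9091, -1.9091, -2.4545).

(-5.9091, -1.9091, -2.4545)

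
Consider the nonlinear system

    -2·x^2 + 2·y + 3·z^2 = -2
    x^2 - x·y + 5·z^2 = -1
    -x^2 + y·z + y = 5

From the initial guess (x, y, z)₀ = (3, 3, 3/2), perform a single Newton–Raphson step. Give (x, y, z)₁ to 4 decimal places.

At (3, 3, 3/2): F = (-3.2500, 12.2500, -6.5000).
Jacobian J = [[-4·x, 2, 6·z], [2·x - y, -x, 10·z], [-2·x, z + 1, y]].
At the point, J = [[-12.0000, 2.0000, 9.0000], [3.0000, -3.0000, 15.0000], [-6.0000, 2.5000, 3.0000]] (det J = 265.5000).
Solving J·Δ = −F gives Δ = (0.0650, 3.0254, -0.2246).
Then the next iterate is (x, y, z)₁ = (3.0650, 6.0254, 1.2754).

(3.0650, 6.0254, 1.2754)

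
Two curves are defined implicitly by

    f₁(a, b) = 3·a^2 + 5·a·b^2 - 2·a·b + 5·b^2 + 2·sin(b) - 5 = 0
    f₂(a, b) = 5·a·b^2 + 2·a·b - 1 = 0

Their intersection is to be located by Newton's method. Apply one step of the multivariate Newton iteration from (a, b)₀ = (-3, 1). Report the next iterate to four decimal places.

At (-3, 1): F = (19.682942, -22.0000).
Jacobian J = [[6·a + 5·b^2 - 2·b, 10·a·b - 2·a + 10·b + 2·cos(b)], [5·b^2 + 2·b, 10·a·b + 2·a]].
At the point, J = [[-15.0000, -12.919395], [7.0000, -36.0000]] (det J = 630.435768).
Solving J·Δ = −F gives Δ = (1.5748, -0.3049).
Then the next iterate is (a, b)₁ = (-1.4252, 0.6951).

(-1.4252, 0.6951)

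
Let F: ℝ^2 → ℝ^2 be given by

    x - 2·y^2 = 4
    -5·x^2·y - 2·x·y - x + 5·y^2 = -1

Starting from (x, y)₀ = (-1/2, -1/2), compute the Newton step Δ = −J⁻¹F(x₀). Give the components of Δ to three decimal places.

At (-1/2, -1/2): F = (-5.000, 2.875).
Jacobian J = [[1, -4·y], [-10·x·y - 2·y - 1, -5·x^2 - 2·x + 10·y]].
At the point, J = [[1.000, 2.000], [-2.500, -5.250]] (det J = -0.250).
Solving J·Δ = −F gives Δ = (82.000, -38.500).

(82.000, -38.500)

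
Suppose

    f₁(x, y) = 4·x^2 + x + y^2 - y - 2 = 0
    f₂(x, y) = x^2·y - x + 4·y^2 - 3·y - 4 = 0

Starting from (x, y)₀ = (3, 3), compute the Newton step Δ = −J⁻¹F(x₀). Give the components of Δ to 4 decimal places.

(-1.5865, -0.6677)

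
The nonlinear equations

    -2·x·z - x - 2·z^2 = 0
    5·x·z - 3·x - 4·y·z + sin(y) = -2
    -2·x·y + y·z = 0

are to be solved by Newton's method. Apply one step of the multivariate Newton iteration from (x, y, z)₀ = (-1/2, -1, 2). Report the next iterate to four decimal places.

(-0.4191, -0.3351, 1.1565)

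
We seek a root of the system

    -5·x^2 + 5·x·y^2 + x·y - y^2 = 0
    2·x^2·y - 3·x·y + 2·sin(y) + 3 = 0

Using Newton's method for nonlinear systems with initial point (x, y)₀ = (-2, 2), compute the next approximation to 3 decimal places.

At (-2, 2): F = (-68.000, 32.81859).
Jacobian J = [[-10·x + 5·y^2 + y, 10·x·y + x - 2·y], [4·x·y - 3·y, 2·x^2 - 3·x + 2·cos(y)]].
At the point, J = [[42.000, -46.000], [-22.000, 13.16771]] (det J = -458.95633).
Solving J·Δ = −F gives Δ = (1.338, -0.256).
Then the next iterate is (x, y)₁ = (-0.662, 1.744).

(-0.662, 1.744)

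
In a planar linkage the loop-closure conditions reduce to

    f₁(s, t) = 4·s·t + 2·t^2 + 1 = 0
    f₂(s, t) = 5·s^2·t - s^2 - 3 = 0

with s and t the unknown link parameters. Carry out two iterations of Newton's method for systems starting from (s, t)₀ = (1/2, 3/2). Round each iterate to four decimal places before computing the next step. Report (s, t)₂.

At (1/2, 3/2): F = (8.5000, -1.3750).
Jacobian J = [[4·t, 4·s + 4·t], [10·s·t - 2·s, 5·s^2]].
At the point, J = [[6.0000, 8.0000], [6.5000, 1.2500]] (det J = -44.5000).
Solving J·Δ = −F gives Δ = (0.4860, -1.4270).
Then the next iterate is (s, t)₁ = (0.9860, 0.0730).
Round to (0.9860, 0.0730) and repeat: F = (1.298570, -3.617344), J = [[0.2920, 4.2360], [-1.252220, 4.860980]].
Δ = (-3.2177, -0.0847), so (s, t)₂ = (-2.2317, -0.0117).

(-2.2317, -0.0117)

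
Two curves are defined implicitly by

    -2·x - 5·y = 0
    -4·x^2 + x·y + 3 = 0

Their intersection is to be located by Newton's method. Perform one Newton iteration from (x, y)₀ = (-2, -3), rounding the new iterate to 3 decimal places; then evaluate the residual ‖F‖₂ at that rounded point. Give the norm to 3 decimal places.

0.905

At (-2, -3): F = (19.000, -7.000).
Jacobian J = [[-2, -5], [-8·x + y, x]].
At the point, J = [[-2.000, -5.000], [13.000, -2.000]] (det J = 69.000).
Solving J·Δ = −F gives Δ = (1.058, 3.377).
Then the next iterate is (x, y)₁ = (-0.942, 0.377).
Re-evaluating at (-0.942, 0.377): F = (-0.001, -0.90459), so ‖F‖₂ = 0.905.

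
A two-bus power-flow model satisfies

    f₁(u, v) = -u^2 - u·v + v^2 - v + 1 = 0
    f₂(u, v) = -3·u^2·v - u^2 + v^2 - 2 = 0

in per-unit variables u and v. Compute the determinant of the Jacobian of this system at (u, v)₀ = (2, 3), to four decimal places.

J = [[-2·u - v, -u + 2·v - 1], [-6·u·v - 2·u, -3·u^2 + 2·v]].
At the point, J = [[-7.0000, 3.0000], [-40.0000, -6.0000]].
det J = 162.0000.

162.0000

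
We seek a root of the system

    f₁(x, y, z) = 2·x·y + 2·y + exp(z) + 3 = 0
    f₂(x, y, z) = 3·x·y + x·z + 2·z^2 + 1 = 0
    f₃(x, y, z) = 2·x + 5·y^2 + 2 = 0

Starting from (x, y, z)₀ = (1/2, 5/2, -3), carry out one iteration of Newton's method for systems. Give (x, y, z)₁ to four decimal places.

At (1/2, 5/2, -3): F = (10.549787, 21.2500, 34.2500).
Jacobian J = [[2·y, 2·x + 2, exp(z)], [3·y + z, 3·x, x + 4·z], [2, 10·y, 0]].
At the point, J = [[5.0000, 3.0000, 0.049787], [4.5000, 1.5000, -11.5000], [2.0000, 25.0000, 0.0000]] (det J = 1373.951684).
Solving J·Δ = −F gives Δ = (-1.3649, -1.2608, 1.1493).
Then the next iterate is (x, y, z)₁ = (-0.8649, 1.2392, -1.8507).

(-0.8649, 1.2392, -1.8507)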